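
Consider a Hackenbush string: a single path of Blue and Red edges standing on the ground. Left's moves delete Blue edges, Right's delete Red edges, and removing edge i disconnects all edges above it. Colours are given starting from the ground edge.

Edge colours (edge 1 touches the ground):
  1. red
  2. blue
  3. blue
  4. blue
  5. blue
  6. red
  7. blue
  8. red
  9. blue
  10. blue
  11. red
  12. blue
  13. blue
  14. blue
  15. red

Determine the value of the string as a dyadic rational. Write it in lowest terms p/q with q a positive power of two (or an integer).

1 of 15 · r · max L −∞ · min R 0 — -1
2 of 15 · rb · max L -1 · min R 0 — -1/2
3 of 15 · rbb · max L -1/2 · min R 0 — -1/4
4 of 15 · rbbb · max L -1/4 · min R 0 — -1/8
5 of 15 · rbbbb · max L -1/8 · min R 0 — -1/16
6 of 15 · rbbbbr · max L -1/8 · min R -1/16 — -3/32
7 of 15 · rbbbbrb · max L -3/32 · min R -1/16 — -5/64
8 of 15 · rbbbbrbr · max L -3/32 · min R -5/64 — -11/128
9 of 15 · rbbbbrbrb · max L -11/128 · min R -5/64 — -21/256
10 of 15 · rbbbbrbrbb · max L -21/256 · min R -5/64 — -41/512
11 of 15 · rbbbbrbrbbr · max L -21/256 · min R -41/512 — -83/1024
12 of 15 · rbbbbrbrbbrb · max L -83/1024 · min R -41/512 — -165/2048
13 of 15 · rbbbbrbrbbrbb · max L -165/2048 · min R -41/512 — -329/4096
14 of 15 · rbbbbrbrbbrbbb · max L -329/4096 · min R -41/512 — -657/8192
15 of 15 · rbbbbrbrbbrbbbr · max L -329/4096 · min R -657/8192 — -1315/16384

-1315/16384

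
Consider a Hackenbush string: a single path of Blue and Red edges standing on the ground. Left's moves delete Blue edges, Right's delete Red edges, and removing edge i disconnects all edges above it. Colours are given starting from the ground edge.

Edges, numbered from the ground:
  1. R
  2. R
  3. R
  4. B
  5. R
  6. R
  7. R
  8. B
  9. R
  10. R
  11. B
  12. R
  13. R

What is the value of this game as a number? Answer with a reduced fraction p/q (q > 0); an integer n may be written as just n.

-2999/1024

Build v(s[:k]) for k = 1..13, string s = R R R B R R R B R R B R R.
edge 1 of 13 (R): { none | 0 } = -1
edge 2 of 13 (R): { none | -1,0 } = -2
edge 3 of 13 (R): { none | -2,-1,0 } = -3
edge 4 of 13 (B): { -3 | -2,-1,0 } = -5/2
edge 5 of 13 (R): { -3 | -5/2,-2,-1,0 } = -11/4
edge 6 of 13 (R): { -3 | -11/4,-5/2,-2,-1,0 } = -23/8
edge 7 of 13 (R): { -3 | -23/8,-11/4,-5/2,-2,-1,0 } = -47/16
edge 8 of 13 (B): { -3,-47/16 | -23/8,-11/4,-5/2,-2,-1,0 } = -93/32
edge 9 of 13 (R): { -3,-47/16 | -93/32,-23/8,-11/4,-5/2,-2,-1,0 } = -187/64
edge 10 of 13 (R): { -3,-47/16 | -187/64,-93/32,-23/8,-11/4,-5/2,-2,-1,0 } = -375/128
edge 11 of 13 (B): { -3,-47/16,-375/128 | -187/64,-93/32,-23/8,-11/4,-5/2,-2,-1,0 } = -749/256
edge 12 of 13 (R): { -3,-47/16,-375/128 | -749/256,-187/64,-93/32,-23/8,-11/4,-5/2,-2,-1,0 } = -1499/512
edge 13 of 13 (R): { -3,-47/16,-375/128 | -1499/512,-749/256,-187/64,-93/32,-23/8,-11/4,-5/2,-2,-1,0 } = -2999/1024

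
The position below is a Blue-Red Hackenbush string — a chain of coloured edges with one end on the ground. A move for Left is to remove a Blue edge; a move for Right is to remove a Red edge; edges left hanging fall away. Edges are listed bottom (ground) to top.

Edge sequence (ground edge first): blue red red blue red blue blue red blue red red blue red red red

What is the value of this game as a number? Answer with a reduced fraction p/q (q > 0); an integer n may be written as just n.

5777/16384

Prefix values for blue red red blue red blue blue red blue red red blue red red red via {L|R} + simplicity:
b: Left { 0 }, Right { (no moves) } so simplest 1
br: Left { 0 }, Right { 1 } so simplest 1/2
brr: Left { 0 }, Right { 1/2; 1 } so simplest 1/4
brrb: Left { 0; 1/4 }, Right { 1/2; 1 } so simplest 3/8
brrbr: Left { 0; 1/4 }, Right { 3/8; 1/2; 1 } so simplest 5/16
brrbrb: Left { 0; 1/4; 5/16 }, Right { 3/8; 1/2; 1 } so simplest 11/32
brrbrbb: Left { 0; 1/4; 5/16; 11/32 }, Right { 3/8; 1/2; 1 } so simplest 23/64
brrbrbbr: Left { 0; 1/4; 5/16; 11/32 }, Right { 23/64; 3/8; 1/2; 1 } so simplest 45/128
brrbrbbrb: Left { 0; 1/4; 5/16; 11/32; 45/128 }, Right { 23/64; 3/8; 1/2; 1 } so simplest 91/256
brrbrbbrbr: Left { 0; 1/4; 5/16; 11/32; 45/128 }, Right { 91/256; 23/64; 3/8; 1/2; 1 } so simplest 181/512
brrbrbbrbrr: Left { 0; 1/4; 5/16; 11/32; 45/128 }, Right { 181/512; 91/256; 23/64; 3/8; 1/2; 1 } so simplest 361/1024
brrbrbbrbrrb: Left { 0; 1/4; 5/16; 11/32; 45/128; 361/1024 }, Right { 181/512; 91/256; 23/64; 3/8; 1/2; 1 } so simplest 723/2048
brrbrbbrbrrbr: Left { 0; 1/4; 5/16; 11/32; 45/128; 361/1024 }, Right { 723/2048; 181/512; 91/256; 23/64; 3/8; 1/2; 1 } so simplest 1445/4096
brrbrbbrbrrbrr: Left { 0; 1/4; 5/16; 11/32; 45/128; 361/1024 }, Right { 1445/4096; 723/2048; 181/512; 91/256; 23/64; 3/8; 1/2; 1 } so simplest 2889/8192
brrbrbbrbrrbrrr: Left { 0; 1/4; 5/16; 11/32; 45/128; 361/1024 }, Right { 2889/8192; 1445/4096; 723/2048; 181/512; 91/256; 23/64; 3/8; 1/2; 1 } so simplest 5777/16384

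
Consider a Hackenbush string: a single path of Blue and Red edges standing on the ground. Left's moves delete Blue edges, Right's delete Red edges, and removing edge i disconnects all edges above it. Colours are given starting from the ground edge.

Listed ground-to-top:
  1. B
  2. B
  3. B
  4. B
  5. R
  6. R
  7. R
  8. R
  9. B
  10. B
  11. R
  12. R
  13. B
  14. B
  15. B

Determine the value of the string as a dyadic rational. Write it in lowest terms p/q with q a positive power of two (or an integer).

Recurse on prefixes of the 15-edge string B B B B R R R R B B R R B B B:
value_1 [B]  L=[0]  R=[(no moves)]  → 1
value_2 [BB]  L=[0; 1]  R=[(no moves)]  → 2
value_3 [BBB]  L=[0; 1; 2]  R=[(no moves)]  → 3
value_4 [BBBB]  L=[0; 1; 2; 3]  R=[(no moves)]  → 4
value_5 [BBBBR]  L=[0; 1; 2; 3]  R=[4]  → 7/2
value_6 [BBBBRR]  L=[0; 1; 2; 3]  R=[7/2; 4]  → 13/4
value_7 [BBBBRRR]  L=[0; 1; 2; 3]  R=[13/4; 7/2; 4]  → 25/8
value_8 [BBBBRRRR]  L=[0; 1; 2; 3]  R=[25/8; 13/4; 7/2; 4]  → 49/16
value_9 [BBBBRRRRB]  L=[0; 1; 2; 3; 49/16]  R=[25/8; 13/4; 7/2; 4]  → 99/32
value_10 [BBBBRRRRBB]  L=[0; 1; 2; 3; 49/16; 99/32]  R=[25/8; 13/4; 7/2; 4]  → 199/64
value_11 [BBBBRRRRBBR]  L=[0; 1; 2; 3; 49/16; 99/32]  R=[199/64; 25/8; 13/4; 7/2; 4]  → 397/128
value_12 [BBBBRRRRBBRR]  L=[0; 1; 2; 3; 49/16; 99/32]  R=[397/128; 199/64; 25/8; 13/4; 7/2; 4]  → 793/256
value_13 [BBBBRRRRBBRRB]  L=[0; 1; 2; 3; 49/16; 99/32; 793/256]  R=[397/128; 199/64; 25/8; 13/4; 7/2; 4]  → 1587/512
value_14 [BBBBRRRRBBRRBB]  L=[0; 1; 2; 3; 49/16; 99/32; 793/256; 1587/512]  R=[397/128; 199/64; 25/8; 13/4; 7/2; 4]  → 3175/1024
value_15 [BBBBRRRRBBRRBBB]  L=[0; 1; 2; 3; 49/16; 99/32; 793/256; 1587/512; 3175/1024]  R=[397/128; 199/64; 25/8; 13/4; 7/2; 4]  → 6351/2048

6351/2048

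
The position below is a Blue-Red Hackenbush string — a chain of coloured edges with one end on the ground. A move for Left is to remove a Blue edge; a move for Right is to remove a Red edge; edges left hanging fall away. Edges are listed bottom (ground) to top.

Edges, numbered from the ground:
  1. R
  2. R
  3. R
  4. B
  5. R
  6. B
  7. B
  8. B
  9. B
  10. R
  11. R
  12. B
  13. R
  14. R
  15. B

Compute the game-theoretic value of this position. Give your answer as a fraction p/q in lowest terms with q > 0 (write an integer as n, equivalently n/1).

-10349/4096

Build g(s[:k]) for k = 1..15, string s = R R R B R B B B B R R B R R B.
R: Left {  }, Right { 0 } = simplest -1
RR: Left {  }, Right { -1,0 } = simplest -2
RRR: Left {  }, Right { -2,-1,0 } = simplest -3
RRRB: Left { -3 }, Right { -2,-1,0 } = simplest -5/2
RRRBR: Left { -3 }, Right { -5/2,-2,-1,0 } = simplest -11/4
RRRBRB: Left { -3,-11/4 }, Right { -5/2,-2,-1,0 } = simplest -21/8
RRRBRBB: Left { -3,-11/4,-21/8 }, Right { -5/2,-2,-1,0 } = simplest -41/16
RRRBRBBB: Left { -3,-11/4,-21/8,-41/16 }, Right { -5/2,-2,-1,0 } = simplest -81/32
RRRBRBBBB: Left { -3,-11/4,-21/8,-41/16,-81/32 }, Right { -5/2,-2,-1,0 } = simplest -161/64
RRRBRBBBBR: Left { -3,-11/4,-21/8,-41/16,-81/32 }, Right { -161/64,-5/2,-2,-1,0 } = simplest -323/128
RRRBRBBBBRR: Left { -3,-11/4,-21/8,-41/16,-81/32 }, Right { -323/128,-161/64,-5/2,-2,-1,0 } = simplest -647/256
RRRBRBBBBRRB: Left { -3,-11/4,-21/8,-41/16,-81/32,-647/256 }, Right { -323/128,-161/64,-5/2,-2,-1,0 } = simplest -1293/512
RRRBRBBBBRRBR: Left { -3,-11/4,-21/8,-41/16,-81/32,-647/256 }, Right { -1293/512,-323/128,-161/64,-5/2,-2,-1,0 } = simplest -2587/1024
RRRBRBBBBRRBRR: Left { -3,-11/4,-21/8,-41/16,-81/32,-647/256 }, Right { -2587/1024,-1293/512,-323/128,-161/64,-5/2,-2,-1,0 } = simplest -5175/2048
RRRBRBBBBRRBRRB: Left { -3,-11/4,-21/8,-41/16,-81/32,-647/256,-5175/2048 }, Right { -2587/1024,-1293/512,-323/128,-161/64,-5/2,-2,-1,0 } = simplest -10349/4096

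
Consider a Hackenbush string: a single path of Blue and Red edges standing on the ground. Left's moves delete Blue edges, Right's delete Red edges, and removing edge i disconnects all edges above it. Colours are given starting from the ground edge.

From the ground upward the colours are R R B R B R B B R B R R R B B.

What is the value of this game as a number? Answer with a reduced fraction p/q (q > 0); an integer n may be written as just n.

-13497/8192

val_1 [R]  L=[none]  R=[0]  -> -1
val_2 [RR]  L=[none]  R=[-1, 0]  -> -2
val_3 [RRB]  L=[-2]  R=[-1, 0]  -> -3/2
val_4 [RRBR]  L=[-2]  R=[-3/2, -1, 0]  -> -7/4
val_5 [RRBRB]  L=[-2, -7/4]  R=[-3/2, -1, 0]  -> -13/8
val_6 [RRBRBR]  L=[-2, -7/4]  R=[-13/8, -3/2, -1, 0]  -> -27/16
val_7 [RRBRBRB]  L=[-2, -7/4, -27/16]  R=[-13/8, -3/2, -1, 0]  -> -53/32
val_8 [RRBRBRBB]  L=[-2, -7/4, -27/16, -53/32]  R=[-13/8, -3/2, -1, 0]  -> -105/64
val_9 [RRBRBRBBR]  L=[-2, -7/4, -27/16, -53/32]  R=[-105/64, -13/8, -3/2, -1, 0]  -> -211/128
val_10 [RRBRBRBBRB]  L=[-2, -7/4, -27/16, -53/32, -211/128]  R=[-105/64, -13/8, -3/2, -1, 0]  -> -421/256
val_11 [RRBRBRBBRBR]  L=[-2, -7/4, -27/16, -53/32, -211/128]  R=[-421/256, -105/64, -13/8, -3/2, -1, 0]  -> -843/512
val_12 [RRBRBRBBRBRR]  L=[-2, -7/4, -27/16, -53/32, -211/128]  R=[-843/512, -421/256, -105/64, -13/8, -3/2, -1, 0]  -> -1687/1024
val_13 [RRBRBRBBRBRRR]  L=[-2, -7/4, -27/16, -53/32, -211/128]  R=[-1687/1024, -843/512, -421/256, -105/64, -13/8, -3/2, -1, 0]  -> -3375/2048
val_14 [RRBRBRBBRBRRRB]  L=[-2, -7/4, -27/16, -53/32, -211/128, -3375/2048]  R=[-1687/1024, -843/512, -421/256, -105/64, -13/8, -3/2, -1, 0]  -> -6749/4096
val_15 [RRBRBRBBRBRRRBB]  L=[-2, -7/4, -27/16, -53/32, -211/128, -3375/2048, -6749/4096]  R=[-1687/1024, -843/512, -421/256, -105/64, -13/8, -3/2, -1, 0]  -> -13497/8192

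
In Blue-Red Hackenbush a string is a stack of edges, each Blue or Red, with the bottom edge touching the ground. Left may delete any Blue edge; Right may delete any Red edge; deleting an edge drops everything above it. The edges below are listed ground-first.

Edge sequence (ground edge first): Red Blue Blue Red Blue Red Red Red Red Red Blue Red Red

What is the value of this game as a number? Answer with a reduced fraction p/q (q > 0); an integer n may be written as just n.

Prefix values for Red Blue Blue Red Blue Red Red Red Red Red Blue Red Red via {L|R} + simplicity:
step 1: add Red to get R; options L={ (no moves) } R={ 0 } → -1
step 2: add Blue to get RB; options L={ -1 } R={ 0 } → -1/2
step 3: add Blue to get RBB; options L={ -1 -1/2 } R={ 0 } → -1/4
step 4: add Red to get RBBR; options L={ -1 -1/2 } R={ -1/4 0 } → -3/8
step 5: add Blue to get RBBRB; options L={ -1 -1/2 -3/8 } R={ -1/4 0 } → -5/16
step 6: add Red to get RBBRBR; options L={ -1 -1/2 -3/8 } R={ -5/16 -1/4 0 } → -11/32
step 7: add Red to get RBBRBRR; options L={ -1 -1/2 -3/8 } R={ -11/32 -5/16 -1/4 0 } → -23/64
step 8: add Red to get RBBRBRRR; options L={ -1 -1/2 -3/8 } R={ -23/64 -11/32 -5/16 -1/4 0 } → -47/128
step 9: add Red to get RBBRBRRRR; options L={ -1 -1/2 -3/8 } R={ -47/128 -23/64 -11/32 -5/16 -1/4 0 } → -95/256
step 10: add Red to get RBBRBRRRRR; options L={ -1 -1/2 -3/8 } R={ -95/256 -47/128 -23/64 -11/32 -5/16 -1/4 0 } → -191/512
step 11: add Blue to get RBBRBRRRRRB; options L={ -1 -1/2 -3/8 -191/512 } R={ -95/256 -47/128 -23/64 -11/32 -5/16 -1/4 0 } → -381/1024
step 12: add Red to get RBBRBRRRRRBR; options L={ -1 -1/2 -3/8 -191/512 } R={ -381/1024 -95/256 -47/128 -23/64 -11/32 -5/16 -1/4 0 } → -763/2048
step 13: add Red to get RBBRBRRRRRBRR; options L={ -1 -1/2 -3/8 -191/512 } R={ -763/2048 -381/1024 -95/256 -47/128 -23/64 -11/32 -5/16 -1/4 0 } → -1527/4096

-1527/4096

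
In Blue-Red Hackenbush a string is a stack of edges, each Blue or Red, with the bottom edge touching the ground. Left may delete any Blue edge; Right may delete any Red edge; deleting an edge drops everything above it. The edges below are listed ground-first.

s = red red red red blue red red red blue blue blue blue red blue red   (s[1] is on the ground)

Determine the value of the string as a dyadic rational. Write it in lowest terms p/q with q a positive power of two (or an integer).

-7947/2048

Build g(s[:k]) for k = 1..15, string s = red red red red blue red red red blue blue blue blue red blue red.
r: Left { (no moves) }, Right { 0 } → simplest -1
rr: Left { (no moves) }, Right { -1,0 } → simplest -2
rrr: Left { (no moves) }, Right { -2,-1,0 } → simplest -3
rrrr: Left { (no moves) }, Right { -3,-2,-1,0 } → simplest -4
rrrrb: Left { -4 }, Right { -3,-2,-1,0 } → simplest -7/2
rrrrbr: Left { -4 }, Right { -7/2,-3,-2,-1,0 } → simplest -15/4
rrrrbrr: Left { -4 }, Right { -15/4,-7/2,-3,-2,-1,0 } → simplest -31/8
rrrrbrrr: Left { -4 }, Right { -31/8,-15/4,-7/2,-3,-2,-1,0 } → simplest -63/16
rrrrbrrrb: Left { -4,-63/16 }, Right { -31/8,-15/4,-7/2,-3,-2,-1,0 } → simplest -125/32
rrrrbrrrbb: Left { -4,-63/16,-125/32 }, Right { -31/8,-15/4,-7/2,-3,-2,-1,0 } → simplest -249/64
rrrrbrrrbbb: Left { -4,-63/16,-125/32,-249/64 }, Right { -31/8,-15/4,-7/2,-3,-2,-1,0 } → simplest -497/128
rrrrbrrrbbbb: Left { -4,-63/16,-125/32,-249/64,-497/128 }, Right { -31/8,-15/4,-7/2,-3,-2,-1,0 } → simplest -993/256
rrrrbrrrbbbbr: Left { -4,-63/16,-125/32,-249/64,-497/128 }, Right { -993/256,-31/8,-15/4,-7/2,-3,-2,-1,0 } → simplest -1987/512
rrrrbrrrbbbbrb: Left { -4,-63/16,-125/32,-249/64,-497/128,-1987/512 }, Right { -993/256,-31/8,-15/4,-7/2,-3,-2,-1,0 } → simplest -3973/1024
rrrrbrrrbbbbrbr: Left { -4,-63/16,-125/32,-249/64,-497/128,-1987/512 }, Right { -3973/1024,-993/256,-31/8,-15/4,-7/2,-3,-2,-1,0 } → simplest -7947/2048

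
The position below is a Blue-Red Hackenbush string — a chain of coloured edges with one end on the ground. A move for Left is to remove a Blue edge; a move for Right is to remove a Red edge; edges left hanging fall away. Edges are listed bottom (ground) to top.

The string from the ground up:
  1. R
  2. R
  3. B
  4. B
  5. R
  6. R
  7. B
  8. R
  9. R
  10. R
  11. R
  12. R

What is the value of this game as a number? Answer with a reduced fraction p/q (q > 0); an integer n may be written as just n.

-1471/1024

Prefix values for R R B B R R B R R R R R via {L|R} + simplicity:
1 of 12 · R · max L −∞ · min R 0 -> -1
2 of 12 · RR · max L −∞ · min R -1 -> -2
3 of 12 · RRB · max L -2 · min R -1 -> -3/2
4 of 12 · RRBB · max L -3/2 · min R -1 -> -5/4
5 of 12 · RRBBR · max L -3/2 · min R -5/4 -> -11/8
6 of 12 · RRBBRR · max L -3/2 · min R -11/8 -> -23/16
7 of 12 · RRBBRRB · max L -23/16 · min R -11/8 -> -45/32
8 of 12 · RRBBRRBR · max L -23/16 · min R -45/32 -> -91/64
9 of 12 · RRBBRRBRR · max L -23/16 · min R -91/64 -> -183/128
10 of 12 · RRBBRRBRRR · max L -23/16 · min R -183/128 -> -367/256
11 of 12 · RRBBRRBRRRR · max L -23/16 · min R -367/256 -> -735/512
12 of 12 · RRBBRRBRRRRR · max L -23/16 · min R -735/512 -> -1471/1024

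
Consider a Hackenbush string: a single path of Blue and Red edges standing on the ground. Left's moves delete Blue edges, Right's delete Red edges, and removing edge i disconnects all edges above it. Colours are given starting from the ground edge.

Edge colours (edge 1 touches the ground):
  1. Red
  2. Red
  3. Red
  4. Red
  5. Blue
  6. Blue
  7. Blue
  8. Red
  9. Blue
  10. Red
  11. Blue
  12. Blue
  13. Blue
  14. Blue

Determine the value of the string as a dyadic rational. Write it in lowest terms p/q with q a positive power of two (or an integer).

Build value(s[:k]) for k = 1..14, string s = Red Red Red Red Blue Blue Blue Red Blue Red Blue Blue Blue Blue.
value_1 [R]  L=[—]  R=[0]  -> -1
value_2 [RR]  L=[—]  R=[-1, 0]  -> -2
value_3 [RRR]  L=[—]  R=[-2, -1, 0]  -> -3
value_4 [RRRR]  L=[—]  R=[-3, -2, -1, 0]  -> -4
value_5 [RRRRB]  L=[-4]  R=[-3, -2, -1, 0]  -> -7/2
value_6 [RRRRBB]  L=[-4, -7/2]  R=[-3, -2, -1, 0]  -> -13/4
value_7 [RRRRBBB]  L=[-4, -7/2, -13/4]  R=[-3, -2, -1, 0]  -> -25/8
value_8 [RRRRBBBR]  L=[-4, -7/2, -13/4]  R=[-25/8, -3, -2, -1, 0]  -> -51/16
value_9 [RRRRBBBRB]  L=[-4, -7/2, -13/4, -51/16]  R=[-25/8, -3, -2, -1, 0]  -> -101/32
value_10 [RRRRBBBRBR]  L=[-4, -7/2, -13/4, -51/16]  R=[-101/32, -25/8, -3, -2, -1, 0]  -> -203/64
value_11 [RRRRBBBRBRB]  L=[-4, -7/2, -13/4, -51/16, -203/64]  R=[-101/32, -25/8, -3, -2, -1, 0]  -> -405/128
value_12 [RRRRBBBRBRBB]  L=[-4, -7/2, -13/4, -51/16, -203/64, -405/128]  R=[-101/32, -25/8, -3, -2, -1, 0]  -> -809/256
value_13 [RRRRBBBRBRBBB]  L=[-4, -7/2, -13/4, -51/16, -203/64, -405/128, -809/256]  R=[-101/32, -25/8, -3, -2, -1, 0]  -> -1617/512
value_14 [RRRRBBBRBRBBBB]  L=[-4, -7/2, -13/4, -51/16, -203/64, -405/128, -809/256, -1617/512]  R=[-101/32, -25/8, -3, -2, -1, 0]  -> -3233/1024

-3233/1024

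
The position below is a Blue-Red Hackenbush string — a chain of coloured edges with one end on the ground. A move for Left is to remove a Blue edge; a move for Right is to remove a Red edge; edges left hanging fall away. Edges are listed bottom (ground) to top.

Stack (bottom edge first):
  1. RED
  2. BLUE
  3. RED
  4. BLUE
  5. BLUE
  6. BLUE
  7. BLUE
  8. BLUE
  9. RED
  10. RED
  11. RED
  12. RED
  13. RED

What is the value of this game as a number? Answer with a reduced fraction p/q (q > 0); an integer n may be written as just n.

-2111/4096

val(R) = { (no moves) | 0 } => -1
val(RB) = { -1 | 0 } => -1/2
val(RBR) = { -1 | -1/2, 0 } => -3/4
val(RBRB) = { -1, -3/4 | -1/2, 0 } => -5/8
val(RBRBB) = { -1, -3/4, -5/8 | -1/2, 0 } => -9/16
val(RBRBBB) = { -1, -3/4, -5/8, -9/16 | -1/2, 0 } => -17/32
val(RBRBBBB) = { -1, -3/4, -5/8, -9/16, -17/32 | -1/2, 0 } => -33/64
val(RBRBBBBB) = { -1, -3/4, -5/8, -9/16, -17/32, -33/64 | -1/2, 0 } => -65/128
val(RBRBBBBBR) = { -1, -3/4, -5/8, -9/16, -17/32, -33/64 | -65/128, -1/2, 0 } => -131/256
val(RBRBBBBBRR) = { -1, -3/4, -5/8, -9/16, -17/32, -33/64 | -131/256, -65/128, -1/2, 0 } => -263/512
val(RBRBBBBBRRR) = { -1, -3/4, -5/8, -9/16, -17/32, -33/64 | -263/512, -131/256, -65/128, -1/2, 0 } => -527/1024
val(RBRBBBBBRRRR) = { -1, -3/4, -5/8, -9/16, -17/32, -33/64 | -527/1024, -263/512, -131/256, -65/128, -1/2, 0 } => -1055/2048
val(RBRBBBBBRRRRR) = { -1, -3/4, -5/8, -9/16, -17/32, -33/64 | -1055/2048, -527/1024, -263/512, -131/256, -65/128, -1/2, 0 } => -2111/4096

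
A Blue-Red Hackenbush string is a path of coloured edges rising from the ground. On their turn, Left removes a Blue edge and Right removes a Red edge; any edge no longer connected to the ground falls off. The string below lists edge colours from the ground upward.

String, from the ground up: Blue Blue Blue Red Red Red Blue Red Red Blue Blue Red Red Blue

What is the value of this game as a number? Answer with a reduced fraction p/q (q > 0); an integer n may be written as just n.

edge 1 of 14 (Blue): { 0 | · } gives 1
edge 2 of 14 (Blue): { 0, 1 | · } gives 2
edge 3 of 14 (Blue): { 0, 1, 2 | · } gives 3
edge 4 of 14 (Red): { 0, 1, 2 | 3 } gives 5/2
edge 5 of 14 (Red): { 0, 1, 2 | 5/2, 3 } gives 9/4
edge 6 of 14 (Red): { 0, 1, 2 | 9/4, 5/2, 3 } gives 17/8
edge 7 of 14 (Blue): { 0, 1, 2, 17/8 | 9/4, 5/2, 3 } gives 35/16
edge 8 of 14 (Red): { 0, 1, 2, 17/8 | 35/16, 9/4, 5/2, 3 } gives 69/32
edge 9 of 14 (Red): { 0, 1, 2, 17/8 | 69/32, 35/16, 9/4, 5/2, 3 } gives 137/64
edge 10 of 14 (Blue): { 0, 1, 2, 17/8, 137/64 | 69/32, 35/16, 9/4, 5/2, 3 } gives 275/128
edge 11 of 14 (Blue): { 0, 1, 2, 17/8, 137/64, 275/128 | 69/32, 35/16, 9/4, 5/2, 3 } gives 551/256
edge 12 of 14 (Red): { 0, 1, 2, 17/8, 137/64, 275/128 | 551/256, 69/32, 35/16, 9/4, 5/2, 3 } gives 1101/512
edge 13 of 14 (Red): { 0, 1, 2, 17/8, 137/64, 275/128 | 1101/512, 551/256, 69/32, 35/16, 9/4, 5/2, 3 } gives 2201/1024
edge 14 of 14 (Blue): { 0, 1, 2, 17/8, 137/64, 275/128, 2201/1024 | 1101/512, 551/256, 69/32, 35/16, 9/4, 5/2, 3 } gives 4403/2048

4403/2048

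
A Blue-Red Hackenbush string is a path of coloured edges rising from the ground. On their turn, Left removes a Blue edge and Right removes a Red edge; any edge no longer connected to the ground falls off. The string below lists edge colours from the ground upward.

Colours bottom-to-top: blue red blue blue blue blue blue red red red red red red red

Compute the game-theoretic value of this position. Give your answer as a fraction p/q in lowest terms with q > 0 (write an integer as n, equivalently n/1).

7937/8192

step 1: add blue to get b; options L={ 0 } R={ (no moves) } gives 1
step 2: add red to get br; options L={ 0 } R={ 1 } gives 1/2
step 3: add blue to get brb; options L={ 0; 1/2 } R={ 1 } gives 3/4
step 4: add blue to get brbb; options L={ 0; 1/2; 3/4 } R={ 1 } gives 7/8
step 5: add blue to get brbbb; options L={ 0; 1/2; 3/4; 7/8 } R={ 1 } gives 15/16
step 6: add blue to get brbbbb; options L={ 0; 1/2; 3/4; 7/8; 15/16 } R={ 1 } gives 31/32
step 7: add blue to get brbbbbb; options L={ 0; 1/2; 3/4; 7/8; 15/16; 31/32 } R={ 1 } gives 63/64
step 8: add red to get brbbbbbr; options L={ 0; 1/2; 3/4; 7/8; 15/16; 31/32 } R={ 63/64; 1 } gives 125/128
step 9: add red to get brbbbbbrr; options L={ 0; 1/2; 3/4; 7/8; 15/16; 31/32 } R={ 125/128; 63/64; 1 } gives 249/256
step 10: add red to get brbbbbbrrr; options L={ 0; 1/2; 3/4; 7/8; 15/16; 31/32 } R={ 249/256; 125/128; 63/64; 1 } gives 497/512
step 11: add red to get brbbbbbrrrr; options L={ 0; 1/2; 3/4; 7/8; 15/16; 31/32 } R={ 497/512; 249/256; 125/128; 63/64; 1 } gives 993/1024
step 12: add red to get brbbbbbrrrrr; options L={ 0; 1/2; 3/4; 7/8; 15/16; 31/32 } R={ 993/1024; 497/512; 249/256; 125/128; 63/64; 1 } gives 1985/2048
step 13: add red to get brbbbbbrrrrrr; options L={ 0; 1/2; 3/4; 7/8; 15/16; 31/32 } R={ 1985/2048; 993/1024; 497/512; 249/256; 125/128; 63/64; 1 } gives 3969/4096
step 14: add red to get brbbbbbrrrrrrr; options L={ 0; 1/2; 3/4; 7/8; 15/16; 31/32 } R={ 3969/4096; 1985/2048; 993/1024; 497/512; 249/256; 125/128; 63/64; 1 } gives 7937/8192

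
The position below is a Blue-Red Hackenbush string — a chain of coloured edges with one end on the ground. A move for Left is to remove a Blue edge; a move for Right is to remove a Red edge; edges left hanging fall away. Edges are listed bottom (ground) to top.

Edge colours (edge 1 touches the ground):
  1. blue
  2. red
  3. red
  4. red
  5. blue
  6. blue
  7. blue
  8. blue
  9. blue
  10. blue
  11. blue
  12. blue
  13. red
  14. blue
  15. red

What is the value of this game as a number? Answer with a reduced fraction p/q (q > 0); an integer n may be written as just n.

4085/16384

Build value(s[:k]) for k = 1..15, string s = blue red red red blue blue blue blue blue blue blue blue red blue red.
value(b) = { 0 | none } => 1
value(br) = { 0 | 1 } => 1/2
value(brr) = { 0 | 1/2,1 } => 1/4
value(brrr) = { 0 | 1/4,1/2,1 } => 1/8
value(brrrb) = { 0,1/8 | 1/4,1/2,1 } => 3/16
value(brrrbb) = { 0,1/8,3/16 | 1/4,1/2,1 } => 7/32
value(brrrbbb) = { 0,1/8,3/16,7/32 | 1/4,1/2,1 } => 15/64
value(brrrbbbb) = { 0,1/8,3/16,7/32,15/64 | 1/4,1/2,1 } => 31/128
value(brrrbbbbb) = { 0,1/8,3/16,7/32,15/64,31/128 | 1/4,1/2,1 } => 63/256
value(brrrbbbbbb) = { 0,1/8,3/16,7/32,15/64,31/128,63/256 | 1/4,1/2,1 } => 127/512
value(brrrbbbbbbb) = { 0,1/8,3/16,7/32,15/64,31/128,63/256,127/512 | 1/4,1/2,1 } => 255/1024
value(brrrbbbbbbbb) = { 0,1/8,3/16,7/32,15/64,31/128,63/256,127/512,255/1024 | 1/4,1/2,1 } => 511/2048
value(brrrbbbbbbbbr) = { 0,1/8,3/16,7/32,15/64,31/128,63/256,127/512,255/1024 | 511/2048,1/4,1/2,1 } => 1021/4096
value(brrrbbbbbbbbrb) = { 0,1/8,3/16,7/32,15/64,31/128,63/256,127/512,255/1024,1021/4096 | 511/2048,1/4,1/2,1 } => 2043/8192
value(brrrbbbbbbbbrbr) = { 0,1/8,3/16,7/32,15/64,31/128,63/256,127/512,255/1024,1021/4096 | 2043/8192,511/2048,1/4,1/2,1 } => 4085/16384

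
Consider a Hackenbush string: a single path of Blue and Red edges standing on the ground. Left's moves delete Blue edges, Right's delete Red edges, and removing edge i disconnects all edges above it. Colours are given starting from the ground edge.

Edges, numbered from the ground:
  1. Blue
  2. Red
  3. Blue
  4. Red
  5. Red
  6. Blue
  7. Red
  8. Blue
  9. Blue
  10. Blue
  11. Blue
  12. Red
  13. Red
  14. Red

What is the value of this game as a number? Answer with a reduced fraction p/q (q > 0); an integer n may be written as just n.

4849/8192

Recurse on prefixes of the 14-edge string Blue Red Blue Red Red Blue Red Blue Blue Blue Blue Red Red Red:
v_1 [B]  L=[0]  R=[]  => 1
v_2 [BR]  L=[0]  R=[1]  => 1/2
v_3 [BRB]  L=[0; 1/2]  R=[1]  => 3/4
v_4 [BRBR]  L=[0; 1/2]  R=[3/4; 1]  => 5/8
v_5 [BRBRR]  L=[0; 1/2]  R=[5/8; 3/4; 1]  => 9/16
v_6 [BRBRRB]  L=[0; 1/2; 9/16]  R=[5/8; 3/4; 1]  => 19/32
v_7 [BRBRRBR]  L=[0; 1/2; 9/16]  R=[19/32; 5/8; 3/4; 1]  => 37/64
v_8 [BRBRRBRB]  L=[0; 1/2; 9/16; 37/64]  R=[19/32; 5/8; 3/4; 1]  => 75/128
v_9 [BRBRRBRBB]  L=[0; 1/2; 9/16; 37/64; 75/128]  R=[19/32; 5/8; 3/4; 1]  => 151/256
v_10 [BRBRRBRBBB]  L=[0; 1/2; 9/16; 37/64; 75/128; 151/256]  R=[19/32; 5/8; 3/4; 1]  => 303/512
v_11 [BRBRRBRBBBB]  L=[0; 1/2; 9/16; 37/64; 75/128; 151/256; 303/512]  R=[19/32; 5/8; 3/4; 1]  => 607/1024
v_12 [BRBRRBRBBBBR]  L=[0; 1/2; 9/16; 37/64; 75/128; 151/256; 303/512]  R=[607/1024; 19/32; 5/8; 3/4; 1]  => 1213/2048
v_13 [BRBRRBRBBBBRR]  L=[0; 1/2; 9/16; 37/64; 75/128; 151/256; 303/512]  R=[1213/2048; 607/1024; 19/32; 5/8; 3/4; 1]  => 2425/4096
v_14 [BRBRRBRBBBBRRR]  L=[0; 1/2; 9/16; 37/64; 75/128; 151/256; 303/512]  R=[2425/4096; 1213/2048; 607/1024; 19/32; 5/8; 3/4; 1]  => 4849/8192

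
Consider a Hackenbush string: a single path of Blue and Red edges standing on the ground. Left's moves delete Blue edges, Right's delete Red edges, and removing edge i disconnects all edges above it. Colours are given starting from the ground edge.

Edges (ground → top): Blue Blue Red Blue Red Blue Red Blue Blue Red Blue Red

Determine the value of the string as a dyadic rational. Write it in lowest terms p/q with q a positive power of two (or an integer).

Recurse on prefixes of the 12-edge string Blue Blue Red Blue Red Blue Red Blue Blue Red Blue Red:
B: Left { 0 }, Right { none } -> simplest 1
BB: Left { 0 1 }, Right { none } -> simplest 2
BBR: Left { 0 1 }, Right { 2 } -> simplest 3/2
BBRB: Left { 0 1 3/2 }, Right { 2 } -> simplest 7/4
BBRBR: Left { 0 1 3/2 }, Right { 7/4 2 } -> simplest 13/8
BBRBRB: Left { 0 1 3/2 13/8 }, Right { 7/4 2 } -> simplest 27/16
BBRBRBR: Left { 0 1 3/2 13/8 }, Right { 27/16 7/4 2 } -> simplest 53/32
BBRBRBRB: Left { 0 1 3/2 13/8 53/32 }, Right { 27/16 7/4 2 } -> simplest 107/64
BBRBRBRBB: Left { 0 1 3/2 13/8 53/32 107/64 }, Right { 27/16 7/4 2 } -> simplest 215/128
BBRBRBRBBR: Left { 0 1 3/2 13/8 53/32 107/64 }, Right { 215/128 27/16 7/4 2 } -> simplest 429/256
BBRBRBRBBRB: Left { 0 1 3/2 13/8 53/32 107/64 429/256 }, Right { 215/128 27/16 7/4 2 } -> simplest 859/512
BBRBRBRBBRBR: Left { 0 1 3/2 13/8 53/32 107/64 429/256 }, Right { 859/512 215/128 27/16 7/4 2 } -> simplest 1717/1024

1717/1024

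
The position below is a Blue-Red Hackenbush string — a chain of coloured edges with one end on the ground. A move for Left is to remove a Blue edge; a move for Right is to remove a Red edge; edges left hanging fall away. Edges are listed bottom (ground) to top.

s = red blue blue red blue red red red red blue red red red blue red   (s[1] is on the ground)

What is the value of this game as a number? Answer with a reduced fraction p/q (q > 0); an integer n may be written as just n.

-6075/16384

edge 1 of 15 (red): { (no moves) | 0 } => -1
edge 2 of 15 (blue): { -1 | 0 } => -1/2
edge 3 of 15 (blue): { -1, -1/2 | 0 } => -1/4
edge 4 of 15 (red): { -1, -1/2 | -1/4, 0 } => -3/8
edge 5 of 15 (blue): { -1, -1/2, -3/8 | -1/4, 0 } => -5/16
edge 6 of 15 (red): { -1, -1/2, -3/8 | -5/16, -1/4, 0 } => -11/32
edge 7 of 15 (red): { -1, -1/2, -3/8 | -11/32, -5/16, -1/4, 0 } => -23/64
edge 8 of 15 (red): { -1, -1/2, -3/8 | -23/64, -11/32, -5/16, -1/4, 0 } => -47/128
edge 9 of 15 (red): { -1, -1/2, -3/8 | -47/128, -23/64, -11/32, -5/16, -1/4, 0 } => -95/256
edge 10 of 15 (blue): { -1, -1/2, -3/8, -95/256 | -47/128, -23/64, -11/32, -5/16, -1/4, 0 } => -189/512
edge 11 of 15 (red): { -1, -1/2, -3/8, -95/256 | -189/512, -47/128, -23/64, -11/32, -5/16, -1/4, 0 } => -379/1024
edge 12 of 15 (red): { -1, -1/2, -3/8, -95/256 | -379/1024, -189/512, -47/128, -23/64, -11/32, -5/16, -1/4, 0 } => -759/2048
edge 13 of 15 (red): { -1, -1/2, -3/8, -95/256 | -759/2048, -379/1024, -189/512, -47/128, -23/64, -11/32, -5/16, -1/4, 0 } => -1519/4096
edge 14 of 15 (blue): { -1, -1/2, -3/8, -95/256, -1519/4096 | -759/2048, -379/1024, -189/512, -47/128, -23/64, -11/32, -5/16, -1/4, 0 } => -3037/8192
edge 15 of 15 (red): { -1, -1/2, -3/8, -95/256, -1519/4096 | -3037/8192, -759/2048, -379/1024, -189/512, -47/128, -23/64, -11/32, -5/16, -1/4, 0 } => -6075/16384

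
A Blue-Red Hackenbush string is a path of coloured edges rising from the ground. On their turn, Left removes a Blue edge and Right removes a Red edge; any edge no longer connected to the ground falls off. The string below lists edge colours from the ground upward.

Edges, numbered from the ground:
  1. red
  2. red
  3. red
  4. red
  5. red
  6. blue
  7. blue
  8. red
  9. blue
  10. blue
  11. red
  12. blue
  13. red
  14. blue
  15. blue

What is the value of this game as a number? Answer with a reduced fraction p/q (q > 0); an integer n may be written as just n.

Prefix values for red red red red red blue blue red blue blue red blue red blue blue via {L|R} + simplicity:
val_1 [r]  L=[·]  R=[0]  → -1
val_2 [rr]  L=[·]  R=[-1; 0]  → -2
val_3 [rrr]  L=[·]  R=[-2; -1; 0]  → -3
val_4 [rrrr]  L=[·]  R=[-3; -2; -1; 0]  → -4
val_5 [rrrrr]  L=[·]  R=[-4; -3; -2; -1; 0]  → -5
val_6 [rrrrrb]  L=[-5]  R=[-4; -3; -2; -1; 0]  → -9/2
val_7 [rrrrrbb]  L=[-5; -9/2]  R=[-4; -3; -2; -1; 0]  → -17/4
val_8 [rrrrrbbr]  L=[-5; -9/2]  R=[-17/4; -4; -3; -2; -1; 0]  → -35/8
val_9 [rrrrrbbrb]  L=[-5; -9/2; -35/8]  R=[-17/4; -4; -3; -2; -1; 0]  → -69/16
val_10 [rrrrrbbrbb]  L=[-5; -9/2; -35/8; -69/16]  R=[-17/4; -4; -3; -2; -1; 0]  → -137/32
val_11 [rrrrrbbrbbr]  L=[-5; -9/2; -35/8; -69/16]  R=[-137/32; -17/4; -4; -3; -2; -1; 0]  → -275/64
val_12 [rrrrrbbrbbrb]  L=[-5; -9/2; -35/8; -69/16; -275/64]  R=[-137/32; -17/4; -4; -3; -2; -1; 0]  → -549/128
val_13 [rrrrrbbrbbrbr]  L=[-5; -9/2; -35/8; -69/16; -275/64]  R=[-549/128; -137/32; -17/4; -4; -3; -2; -1; 0]  → -1099/256
val_14 [rrrrrbbrbbrbrb]  L=[-5; -9/2; -35/8; -69/16; -275/64; -1099/256]  R=[-549/128; -137/32; -17/4; -4; -3; -2; -1; 0]  → -2197/512
val_15 [rrrrrbbrbbrbrbb]  L=[-5; -9/2; -35/8; -69/16; -275/64; -1099/256; -2197/512]  R=[-549/128; -137/32; -17/4; -4; -3; -2; -1; 0]  → -4393/1024

-4393/1024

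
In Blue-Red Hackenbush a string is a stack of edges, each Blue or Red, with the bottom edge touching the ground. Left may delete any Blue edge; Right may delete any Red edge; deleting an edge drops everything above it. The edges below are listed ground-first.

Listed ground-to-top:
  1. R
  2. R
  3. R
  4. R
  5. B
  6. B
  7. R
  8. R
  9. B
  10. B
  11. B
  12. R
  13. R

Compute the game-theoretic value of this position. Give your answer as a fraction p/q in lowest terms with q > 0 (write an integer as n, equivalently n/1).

Recurse on prefixes of the 13-edge string R R R R B B R R B B B R R:
edge 1 of 13 (R): {  | 0 } ⇒ -1
edge 2 of 13 (R): {  | -1 0 } ⇒ -2
edge 3 of 13 (R): {  | -2 -1 0 } ⇒ -3
edge 4 of 13 (R): {  | -3 -2 -1 0 } ⇒ -4
edge 5 of 13 (B): { -4 | -3 -2 -1 0 } ⇒ -7/2
edge 6 of 13 (B): { -4 -7/2 | -3 -2 -1 0 } ⇒ -13/4
edge 7 of 13 (R): { -4 -7/2 | -13/4 -3 -2 -1 0 } ⇒ -27/8
edge 8 of 13 (R): { -4 -7/2 | -27/8 -13/4 -3 -2 -1 0 } ⇒ -55/16
edge 9 of 13 (B): { -4 -7/2 -55/16 | -27/8 -13/4 -3 -2 -1 0 } ⇒ -109/32
edge 10 of 13 (B): { -4 -7/2 -55/16 -109/32 | -27/8 -13/4 -3 -2 -1 0 } ⇒ -217/64
edge 11 of 13 (B): { -4 -7/2 -55/16 -109/32 -217/64 | -27/8 -13/4 -3 -2 -1 0 } ⇒ -433/128
edge 12 of 13 (R): { -4 -7/2 -55/16 -109/32 -217/64 | -433/128 -27/8 -13/4 -3 -2 -1 0 } ⇒ -867/256
edge 13 of 13 (R): { -4 -7/2 -55/16 -109/32 -217/64 | -867/256 -433/128 -27/8 -13/4 -3 -2 -1 0 } ⇒ -1735/512

-1735/512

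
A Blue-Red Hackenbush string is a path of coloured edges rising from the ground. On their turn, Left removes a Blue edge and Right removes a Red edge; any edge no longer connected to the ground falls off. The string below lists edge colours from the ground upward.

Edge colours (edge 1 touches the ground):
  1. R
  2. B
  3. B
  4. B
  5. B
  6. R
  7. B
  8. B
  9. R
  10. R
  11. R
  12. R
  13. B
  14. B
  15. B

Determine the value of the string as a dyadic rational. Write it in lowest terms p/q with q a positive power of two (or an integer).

Prefix values for R B B B B R B B R R R R B B B via {L|R} + simplicity:
g(R) = { · | 0 } ⇒ -1
g(RB) = { -1 | 0 } ⇒ -1/2
g(RBB) = { -1,-1/2 | 0 } ⇒ -1/4
g(RBBB) = { -1,-1/2,-1/4 | 0 } ⇒ -1/8
g(RBBBB) = { -1,-1/2,-1/4,-1/8 | 0 } ⇒ -1/16
g(RBBBBR) = { -1,-1/2,-1/4,-1/8 | -1/16,0 } ⇒ -3/32
g(RBBBBRB) = { -1,-1/2,-1/4,-1/8,-3/32 | -1/16,0 } ⇒ -5/64
g(RBBBBRBB) = { -1,-1/2,-1/4,-1/8,-3/32,-5/64 | -1/16,0 } ⇒ -9/128
g(RBBBBRBBR) = { -1,-1/2,-1/4,-1/8,-3/32,-5/64 | -9/128,-1/16,0 } ⇒ -19/256
g(RBBBBRBBRR) = { -1,-1/2,-1/4,-1/8,-3/32,-5/64 | -19/256,-9/128,-1/16,0 } ⇒ -39/512
g(RBBBBRBBRRR) = { -1,-1/2,-1/4,-1/8,-3/32,-5/64 | -39/512,-19/256,-9/128,-1/16,0 } ⇒ -79/1024
g(RBBBBRBBRRRR) = { -1,-1/2,-1/4,-1/8,-3/32,-5/64 | -79/1024,-39/512,-19/256,-9/128,-1/16,0 } ⇒ -159/2048
g(RBBBBRBBRRRRB) = { -1,-1/2,-1/4,-1/8,-3/32,-5/64,-159/2048 | -79/1024,-39/512,-19/256,-9/128,-1/16,0 } ⇒ -317/4096
g(RBBBBRBBRRRRBB) = { -1,-1/2,-1/4,-1/8,-3/32,-5/64,-159/2048,-317/4096 | -79/1024,-39/512,-19/256,-9/128,-1/16,0 } ⇒ -633/8192
g(RBBBBRBBRRRRBBB) = { -1,-1/2,-1/4,-1/8,-3/32,-5/64,-159/2048,-317/4096,-633/8192 | -79/1024,-39/512,-19/256,-9/128,-1/16,0 } ⇒ -1265/16384

-1265/16384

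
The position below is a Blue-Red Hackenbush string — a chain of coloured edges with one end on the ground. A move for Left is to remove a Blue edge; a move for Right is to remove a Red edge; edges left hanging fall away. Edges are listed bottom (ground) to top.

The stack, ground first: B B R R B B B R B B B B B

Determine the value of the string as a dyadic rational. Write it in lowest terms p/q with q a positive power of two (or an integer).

B: Left { 0 }, Right { · } ⇒ simplest 1
BB: Left { 0; 1 }, Right { · } ⇒ simplest 2
BBR: Left { 0; 1 }, Right { 2 } ⇒ simplest 3/2
BBRR: Left { 0; 1 }, Right { 3/2; 2 } ⇒ simplest 5/4
BBRRB: Left { 0; 1; 5/4 }, Right { 3/2; 2 } ⇒ simplest 11/8
BBRRBB: Left { 0; 1; 5/4; 11/8 }, Right { 3/2; 2 } ⇒ simplest 23/16
BBRRBBB: Left { 0; 1; 5/4; 11/8; 23/16 }, Right { 3/2; 2 } ⇒ simplest 47/32
BBRRBBBR: Left { 0; 1; 5/4; 11/8; 23/16 }, Right { 47/32; 3/2; 2 } ⇒ simplest 93/64
BBRRBBBRB: Left { 0; 1; 5/4; 11/8; 23/16; 93/64 }, Right { 47/32; 3/2; 2 } ⇒ simplest 187/128
BBRRBBBRBB: Left { 0; 1; 5/4; 11/8; 23/16; 93/64; 187/128 }, Right { 47/32; 3/2; 2 } ⇒ simplest 375/256
BBRRBBBRBBB: Left { 0; 1; 5/4; 11/8; 23/16; 93/64; 187/128; 375/256 }, Right { 47/32; 3/2; 2 } ⇒ simplest 751/512
BBRRBBBRBBBB: Left { 0; 1; 5/4; 11/8; 23/16; 93/64; 187/128; 375/256; 751/512 }, Right { 47/32; 3/2; 2 } ⇒ simplest 1503/1024
BBRRBBBRBBBBB: Left { 0; 1; 5/4; 11/8; 23/16; 93/64; 187/128; 375/256; 751/512; 1503/1024 }, Right { 47/32; 3/2; 2 } ⇒ simplest 3007/2048

3007/2048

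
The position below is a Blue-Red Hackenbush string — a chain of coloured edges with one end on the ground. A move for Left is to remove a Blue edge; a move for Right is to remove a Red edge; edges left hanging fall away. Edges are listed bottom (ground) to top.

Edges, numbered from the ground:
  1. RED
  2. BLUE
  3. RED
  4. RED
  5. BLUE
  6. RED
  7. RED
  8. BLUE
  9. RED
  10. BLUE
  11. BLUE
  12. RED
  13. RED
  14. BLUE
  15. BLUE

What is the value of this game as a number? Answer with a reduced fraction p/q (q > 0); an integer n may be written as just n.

-13977/16384

Prefix values for RED BLUE RED RED BLUE RED RED BLUE RED BLUE BLUE RED RED BLUE BLUE via {L|R} + simplicity:
1 of 15 · R · max L −∞ · min R 0 -> -1
2 of 15 · RB · max L -1 · min R 0 -> -1/2
3 of 15 · RBR · max L -1 · min R -1/2 -> -3/4
4 of 15 · RBRR · max L -1 · min R -3/4 -> -7/8
5 of 15 · RBRRB · max L -7/8 · min R -3/4 -> -13/16
6 of 15 · RBRRBR · max L -7/8 · min R -13/16 -> -27/32
7 of 15 · RBRRBRR · max L -7/8 · min R -27/32 -> -55/64
8 of 15 · RBRRBRRB · max L -55/64 · min R -27/32 -> -109/128
9 of 15 · RBRRBRRBR · max L -55/64 · min R -109/128 -> -219/256
10 of 15 · RBRRBRRBRB · max L -219/256 · min R -109/128 -> -437/512
11 of 15 · RBRRBRRBRBB · max L -437/512 · min R -109/128 -> -873/1024
12 of 15 · RBRRBRRBRBBR · max L -437/512 · min R -873/1024 -> -1747/2048
13 of 15 · RBRRBRRBRBBRR · max L -437/512 · min R -1747/2048 -> -3495/4096
14 of 15 · RBRRBRRBRBBRRB · max L -3495/4096 · min R -1747/2048 -> -6989/8192
15 of 15 · RBRRBRRBRBBRRBB · max L -6989/8192 · min R -1747/2048 -> -13977/16384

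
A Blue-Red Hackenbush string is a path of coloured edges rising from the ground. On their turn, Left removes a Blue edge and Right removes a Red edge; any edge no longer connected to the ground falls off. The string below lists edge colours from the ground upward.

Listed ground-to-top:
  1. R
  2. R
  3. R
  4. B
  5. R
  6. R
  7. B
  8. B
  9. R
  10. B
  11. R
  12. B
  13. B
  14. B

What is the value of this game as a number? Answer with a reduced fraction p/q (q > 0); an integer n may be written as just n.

Recurse on prefixes of the 14-edge string R R R B R R B B R B R B B B:
R: Left { none }, Right { 0 } => simplest -1
RR: Left { none }, Right { -1; 0 } => simplest -2
RRR: Left { none }, Right { -2; -1; 0 } => simplest -3
RRRB: Left { -3 }, Right { -2; -1; 0 } => simplest -5/2
RRRBR: Left { -3 }, Right { -5/2; -2; -1; 0 } => simplest -11/4
RRRBRR: Left { -3 }, Right { -11/4; -5/2; -2; -1; 0 } => simplest -23/8
RRRBRRB: Left { -3; -23/8 }, Right { -11/4; -5/2; -2; -1; 0 } => simplest -45/16
RRRBRRBB: Left { -3; -23/8; -45/16 }, Right { -11/4; -5/2; -2; -1; 0 } => simplest -89/32
RRRBRRBBR: Left { -3; -23/8; -45/16 }, Right { -89/32; -11/4; -5/2; -2; -1; 0 } => simplest -179/64
RRRBRRBBRB: Left { -3; -23/8; -45/16; -179/64 }, Right { -89/32; -11/4; -5/2; -2; -1; 0 } => simplest -357/128
RRRBRRBBRBR: Left { -3; -23/8; -45/16; -179/64 }, Right { -357/128; -89/32; -11/4; -5/2; -2; -1; 0 } => simplest -715/256
RRRBRRBBRBRB: Left { -3; -23/8; -45/16; -179/64; -715/256 }, Right { -357/128; -89/32; -11/4; -5/2; -2; -1; 0 } => simplest -1429/512
RRRBRRBBRBRBB: Left { -3; -23/8; -45/16; -179/64; -715/256; -1429/512 }, Right { -357/128; -89/32; -11/4; -5/2; -2; -1; 0 } => simplest -2857/1024
RRRBRRBBRBRBBB: Left { -3; -23/8; -45/16; -179/64; -715/256; -1429/512; -2857/1024 }, Right { -357/128; -89/32; -11/4; -5/2; -2; -1; 0 } => simplest -5713/2048

-5713/2048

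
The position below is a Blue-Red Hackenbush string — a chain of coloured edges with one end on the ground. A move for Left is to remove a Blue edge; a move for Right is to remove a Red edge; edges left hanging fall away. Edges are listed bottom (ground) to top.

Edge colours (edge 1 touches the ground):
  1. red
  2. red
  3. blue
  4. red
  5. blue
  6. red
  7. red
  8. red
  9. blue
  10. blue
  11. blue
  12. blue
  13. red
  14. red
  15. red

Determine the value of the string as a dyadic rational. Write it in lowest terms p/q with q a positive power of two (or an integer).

Prefix values for red red blue red blue red red red blue blue blue blue red red red via {L|R} + simplicity:
1 of 15 · r · max L −∞ · min R 0 so -1
2 of 15 · rr · max L −∞ · min R -1 so -2
3 of 15 · rrb · max L -2 · min R -1 so -3/2
4 of 15 · rrbr · max L -2 · min R -3/2 so -7/4
5 of 15 · rrbrb · max L -7/4 · min R -3/2 so -13/8
6 of 15 · rrbrbr · max L -7/4 · min R -13/8 so -27/16
7 of 15 · rrbrbrr · max L -7/4 · min R -27/16 so -55/32
8 of 15 · rrbrbrrr · max L -7/4 · min R -55/32 so -111/64
9 of 15 · rrbrbrrrb · max L -111/64 · min R -55/32 so -221/128
10 of 15 · rrbrbrrrbb · max L -221/128 · min R -55/32 so -441/256
11 of 15 · rrbrbrrrbbb · max L -441/256 · min R -55/32 so -881/512
12 of 15 · rrbrbrrrbbbb · max L -881/512 · min R -55/32 so -1761/1024
13 of 15 · rrbrbrrrbbbbr · max L -881/512 · min R -1761/1024 so -3523/2048
14 of 15 · rrbrbrrrbbbbrr · max L -881/512 · min R -3523/2048 so -7047/4096
15 of 15 · rrbrbrrrbbbbrrr · max L -881/512 · min R -7047/4096 so -14095/8192

-14095/8192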